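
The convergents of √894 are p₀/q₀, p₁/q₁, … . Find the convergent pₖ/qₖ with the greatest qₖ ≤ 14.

299/10

√894 = [29; 1, 8, 1, 58, …] (period length 4).
Convergents:
  p_0/q_0 = 29/1
  p_1/q_1 = 30/1
  p_2/q_2 = 269/9
  p_3/q_3 = 299/10
  p_4/q_4 = 17611/589
q_3 = 10 ≤ 14 < 589 = q_4, so the answer is 299/10.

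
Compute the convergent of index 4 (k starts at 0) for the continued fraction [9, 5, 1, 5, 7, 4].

Using pₖ = aₖpₖ₋₁ + pₖ₋₂, qₖ = aₖqₖ₋₁ + qₖ₋₂ (with p₋₁=1, p₋₂=0, q₋₁=0, q₋₂=1):
  k=0: a=9, p=9, q=1
  k=1: a=5, p=46, q=5
  k=2: a=1, p=55, q=6
  k=3: a=5, p=321, q=35
  k=4: a=7, p=2302, q=251

2302/251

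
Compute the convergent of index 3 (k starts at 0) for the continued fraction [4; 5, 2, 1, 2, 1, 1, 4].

67/16

Using pₖ = aₖpₖ₋₁ + pₖ₋₂, qₖ = aₖqₖ₋₁ + qₖ₋₂ (with p₋₁=1, p₋₂=0, q₋₁=0, q₋₂=1):
  k=0: a=4, p=4, q=1
  k=1: a=5, p=21, q=5
  k=2: a=2, p=46, q=11
  k=3: a=1, p=67, q=16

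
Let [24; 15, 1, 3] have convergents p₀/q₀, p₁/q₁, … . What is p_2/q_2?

Using pₖ = aₖpₖ₋₁ + pₖ₋₂, qₖ = aₖqₖ₋₁ + qₖ₋₂ (with p₋₁=1, p₋₂=0, q₋₁=0, q₋₂=1):
  k=0: a=24, p=24, q=1
  k=1: a=15, p=361, q=15
  k=2: a=1, p=385, q=16

385/16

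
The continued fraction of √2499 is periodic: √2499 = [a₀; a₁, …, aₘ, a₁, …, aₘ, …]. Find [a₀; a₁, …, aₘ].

[49; 1, 98]

a₀ = ⌊√2499⌋ = 49.
With m₀=0, d₀=1 and mₖ₊₁ = dₖaₖ − mₖ, dₖ₊₁ = (n − mₖ₊₁²)/dₖ, aₖ₊₁ = ⌊(a₀+mₖ₊₁)/dₖ₊₁⌋:
  k=1: m=49, d=98, a=1
  k=2: m=49, d=1, a=98
d=1 and a=2a₀=98 at k=2, so the next step gives (m, d) = (49, 98) again — its k=1 value — and the period has length 2.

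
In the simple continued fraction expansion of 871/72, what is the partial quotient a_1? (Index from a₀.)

871 = 12·72 + 7   →  a_0 = 12
72 = 10·7 + 2   →  a_1 = 10

10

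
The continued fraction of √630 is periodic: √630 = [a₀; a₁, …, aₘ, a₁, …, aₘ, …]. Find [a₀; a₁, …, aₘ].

a₀ = ⌊√630⌋ = 25.

[25; 10, 50]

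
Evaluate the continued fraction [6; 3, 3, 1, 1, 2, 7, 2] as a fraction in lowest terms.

5870/931

Fold from the inside: start with 2/1.
  7 + 1/2 = 15/2
  2 + 2/15 = 32/15
  1 + 15/32 = 47/32
  1 + 32/47 = 79/47
  3 + 47/79 = 284/79
  3 + 79/284 = 931/284
  6 + 284/931 = 5870/931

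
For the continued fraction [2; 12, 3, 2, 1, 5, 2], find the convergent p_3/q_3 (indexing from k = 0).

179/86

Using pₖ = aₖpₖ₋₁ + pₖ₋₂, qₖ = aₖqₖ₋₁ + qₖ₋₂ (with p₋₁=1, p₋₂=0, q₋₁=0, q₋₂=1):
  k=0: a=2, p=2, q=1
  k=1: a=12, p=25, q=12
  k=2: a=3, p=77, q=37
  k=3: a=2, p=179, q=86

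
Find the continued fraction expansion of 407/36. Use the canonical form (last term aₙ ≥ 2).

407 = 11×36 + 11
36 = 3×11 + 3
11 = 3×3 + 2
3 = 1×2 + 1
2 = 2×1 + 0  (stop)
So 407/36 = [11; 3, 3, 1, 2].

[11; 3, 3, 1, 2]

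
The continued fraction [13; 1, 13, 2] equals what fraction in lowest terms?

404/29

Using pₖ = aₖpₖ₋₁ + pₖ₋₂ and qₖ = aₖqₖ₋₁ + qₖ₋₂:
  k=0: a=13, p=13, q=1
  k=1: a=1, p=14, q=1
  k=2: a=13, p=195, q=14
  k=3: a=2, p=404, q=29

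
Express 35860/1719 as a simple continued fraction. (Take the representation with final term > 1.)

[20; 1, 6, 5, 5, 9]

35860 = 20*1719 + 1480
1719 = 1*1480 + 239
1480 = 6*239 + 46
239 = 5*46 + 9
46 = 5*9 + 1
9 = 9*1 + 0  (stop)
So 35860/1719 = [20; 1, 6, 5, 5, 9].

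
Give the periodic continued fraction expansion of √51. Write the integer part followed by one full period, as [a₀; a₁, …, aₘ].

a₀ = ⌊√51⌋ = 7.
With m₀=0, d₀=1 and mₖ₊₁ = dₖaₖ − mₖ, dₖ₊₁ = (n − mₖ₊₁²)/dₖ, aₖ₊₁ = ⌊(a₀+mₖ₊₁)/dₖ₊₁⌋:
  k=1: m=7, d=2, a=7
  k=2: m=7, d=1, a=14
d=1 and a=2a₀=14 at k=2, so the next step gives (m, d) = (7, 2) again — its k=1 value — and the period has length 2.

[7; 7, 14]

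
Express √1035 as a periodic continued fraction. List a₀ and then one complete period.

[32; 5, 1, 5, 64]

a₀ = ⌊√1035⌋ = 32.
With m₀=0, d₀=1 and mₖ₊₁ = dₖaₖ − mₖ, dₖ₊₁ = (n − mₖ₊₁²)/dₖ, aₖ₊₁ = ⌊(a₀+mₖ₊₁)/dₖ₊₁⌋:
  k=1: m=32, d=11, a=5
  k=2: m=23, d=46, a=1
  k=3: m=23, d=11, a=5
  k=4: m=32, d=1, a=64
d=1 and a=2a₀=64 at k=4, so the next step gives (m, d) = (32, 11) again — its k=1 value — and the period has length 4.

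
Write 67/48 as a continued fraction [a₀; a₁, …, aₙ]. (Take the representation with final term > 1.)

67 = 1*48 + 19
48 = 2*19 + 10
19 = 1*10 + 9
10 = 1*9 + 1
9 = 9*1 + 0  (stop)
So 67/48 = [1; 2, 1, 1, 9].

[1; 2, 1, 1, 9]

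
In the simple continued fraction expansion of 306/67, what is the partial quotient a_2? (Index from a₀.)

306 = 4·67 + 38   →  a_0 = 4
67 = 1·38 + 29   →  a_1 = 1
38 = 1·29 + 9   →  a_2 = 1

1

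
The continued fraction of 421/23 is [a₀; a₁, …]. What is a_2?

3

421 = 18·23 + 7   →  a_0 = 18
23 = 3·7 + 2   →  a_1 = 3
7 = 3·2 + 1   →  a_2 = 3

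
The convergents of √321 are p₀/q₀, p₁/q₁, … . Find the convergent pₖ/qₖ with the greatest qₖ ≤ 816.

√321 = [17; 1, 10, 1, 34, …] (period length 4).
Convergents:
  p_0/q_0 = 17/1
  p_1/q_1 = 18/1
  p_2/q_2 = 197/11
  p_3/q_3 = 215/12
  p_4/q_4 = 7507/419
  p_5/q_5 = 7722/431
  p_6/q_6 = 84727/4729
q_5 = 431 ≤ 816 < 4729 = q_6, so the answer is 7722/431.

7722/431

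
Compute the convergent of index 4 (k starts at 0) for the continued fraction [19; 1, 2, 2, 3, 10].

Using pₖ = aₖpₖ₋₁ + pₖ₋₂, qₖ = aₖqₖ₋₁ + qₖ₋₂ (with p₋₁=1, p₋₂=0, q₋₁=0, q₋₂=1):
  k=0: a=19, p=19, q=1
  k=1: a=1, p=20, q=1
  k=2: a=2, p=59, q=3
  k=3: a=2, p=138, q=7
  k=4: a=3, p=473, q=24

473/24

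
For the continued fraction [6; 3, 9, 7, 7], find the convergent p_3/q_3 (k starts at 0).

Using pₖ = aₖpₖ₋₁ + pₖ₋₂, qₖ = aₖqₖ₋₁ + qₖ₋₂ (with p₋₁=1, p₋₂=0, q₋₁=0, q₋₂=1):
  k=0: a=6, p=6, q=1
  k=1: a=3, p=19, q=3
  k=2: a=9, p=177, q=28
  k=3: a=7, p=1258, q=199

1258/199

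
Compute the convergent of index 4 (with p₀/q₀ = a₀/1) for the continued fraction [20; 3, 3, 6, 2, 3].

2761/136

Using pₖ = aₖpₖ₋₁ + pₖ₋₂, qₖ = aₖqₖ₋₁ + qₖ₋₂ (with p₋₁=1, p₋₂=0, q₋₁=0, q₋₂=1):
  k=0: a=20, p=20, q=1
  k=1: a=3, p=61, q=3
  k=2: a=3, p=203, q=10
  k=3: a=6, p=1279, q=63
  k=4: a=2, p=2761, q=136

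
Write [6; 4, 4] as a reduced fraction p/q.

Fold from the inside: start with 4/1.
  4 + 1/4 = 17/4
  6 + 4/17 = 106/17

106/17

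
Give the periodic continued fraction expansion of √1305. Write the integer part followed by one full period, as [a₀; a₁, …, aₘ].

[36; 8, 72]

a₀ = ⌊√1305⌋ = 36.
With m₀=0, d₀=1 and mₖ₊₁ = dₖaₖ − mₖ, dₖ₊₁ = (n − mₖ₊₁²)/dₖ, aₖ₊₁ = ⌊(a₀+mₖ₊₁)/dₖ₊₁⌋:
  k=1: m=36, d=9, a=8
  k=2: m=36, d=1, a=72
d=1 and a=2a₀=72 at k=2, so the next step gives (m, d) = (36, 9) again — its k=1 value — and the period has length 2.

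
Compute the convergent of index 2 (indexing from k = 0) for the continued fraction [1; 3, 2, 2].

Using pₖ = aₖpₖ₋₁ + pₖ₋₂, qₖ = aₖqₖ₋₁ + qₖ₋₂ (with p₋₁=1, p₋₂=0, q₋₁=0, q₋₂=1):
  k=0: a=1, p=1, q=1
  k=1: a=3, p=4, q=3
  k=2: a=2, p=9, q=7

9/7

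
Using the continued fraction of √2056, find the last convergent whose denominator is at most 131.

√2056 = [45; 2, 1, 10, 1, 2, 90, …] (period length 6).
Convergents:
  p_0/q_0 = 45/1
  p_1/q_1 = 91/2
  p_2/q_2 = 136/3
  p_3/q_3 = 1451/32
  p_4/q_4 = 1587/35
  p_5/q_5 = 4625/102
  p_6/q_6 = 417837/9215
q_5 = 102 ≤ 131 < 9215 = q_6, so the answer is 4625/102.

4625/102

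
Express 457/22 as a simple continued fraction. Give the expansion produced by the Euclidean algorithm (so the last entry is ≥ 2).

[20; 1, 3, 2, 2]

457 = 20*22 + 17
22 = 1*17 + 5
17 = 3*5 + 2
5 = 2*2 + 1
2 = 2*1 + 0  (stop)
So 457/22 = [20; 1, 3, 2, 2].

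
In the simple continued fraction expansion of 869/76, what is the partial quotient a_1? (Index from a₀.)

2

869 = 11·76 + 33   →  a_0 = 11
76 = 2·33 + 10   →  a_1 = 2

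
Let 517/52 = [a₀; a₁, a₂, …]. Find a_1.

517 = 9·52 + 49   →  a_0 = 9
52 = 1·49 + 3   →  a_1 = 1

1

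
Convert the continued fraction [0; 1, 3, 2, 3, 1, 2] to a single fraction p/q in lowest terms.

86/111

Fold from the inside: start with 2/1.
  1 + 1/2 = 3/2
  3 + 2/3 = 11/3
  2 + 3/11 = 25/11
  3 + 11/25 = 86/25
  1 + 25/86 = 111/86
  0 + 86/111 = 86/111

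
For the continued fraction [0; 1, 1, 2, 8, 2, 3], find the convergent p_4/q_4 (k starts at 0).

Using pₖ = aₖpₖ₋₁ + pₖ₋₂, qₖ = aₖqₖ₋₁ + qₖ₋₂ (with p₋₁=1, p₋₂=0, q₋₁=0, q₋₂=1):
  k=0: a=0, p=0, q=1
  k=1: a=1, p=1, q=1
  k=2: a=1, p=1, q=2
  k=3: a=2, p=3, q=5
  k=4: a=8, p=25, q=42

25/42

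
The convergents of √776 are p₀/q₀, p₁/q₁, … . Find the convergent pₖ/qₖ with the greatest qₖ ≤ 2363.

65157/2339

√776 = [27; 1, 5, 1, 54, …] (period length 4).
Convergents:
  p_0/q_0 = 27/1
  p_1/q_1 = 28/1
  p_2/q_2 = 167/6
  p_3/q_3 = 195/7
  p_4/q_4 = 10697/384
  p_5/q_5 = 10892/391
  p_6/q_6 = 65157/2339
  p_7/q_7 = 76049/2730
q_6 = 2339 ≤ 2363 < 2730 = q_7, so the answer is 65157/2339.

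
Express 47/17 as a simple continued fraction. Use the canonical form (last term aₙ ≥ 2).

[2; 1, 3, 4]

47 = 2×17 + 13
17 = 1×13 + 4
13 = 3×4 + 1
4 = 4×1 + 0  (stop)
So 47/17 = [2; 1, 3, 4].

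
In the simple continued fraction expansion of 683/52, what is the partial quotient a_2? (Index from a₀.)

683 = 13·52 + 7   →  a_0 = 13
52 = 7·7 + 3   →  a_1 = 7
7 = 2·3 + 1   →  a_2 = 2

2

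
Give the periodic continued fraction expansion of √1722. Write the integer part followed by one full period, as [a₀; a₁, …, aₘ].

[41; 2, 82]

a₀ = ⌊√1722⌋ = 41.
With m₀=0, d₀=1 and mₖ₊₁ = dₖaₖ − mₖ, dₖ₊₁ = (n − mₖ₊₁²)/dₖ, aₖ₊₁ = ⌊(a₀+mₖ₊₁)/dₖ₊₁⌋:
  k=1: m=41, d=41, a=2
  k=2: m=41, d=1, a=82
d=1 and a=2a₀=82 at k=2, so the next step gives (m, d) = (41, 41) again — its k=1 value — and the period has length 2.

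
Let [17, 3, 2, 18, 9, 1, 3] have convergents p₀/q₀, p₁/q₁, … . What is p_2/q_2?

121/7

Using pₖ = aₖpₖ₋₁ + pₖ₋₂, qₖ = aₖqₖ₋₁ + qₖ₋₂ (with p₋₁=1, p₋₂=0, q₋₁=0, q₋₂=1):
  k=0: a=17, p=17, q=1
  k=1: a=3, p=52, q=3
  k=2: a=2, p=121, q=7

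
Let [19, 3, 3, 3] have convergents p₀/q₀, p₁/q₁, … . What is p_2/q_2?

Using pₖ = aₖpₖ₋₁ + pₖ₋₂, qₖ = aₖqₖ₋₁ + qₖ₋₂ (with p₋₁=1, p₋₂=0, q₋₁=0, q₋₂=1):
  k=0: a=19, p=19, q=1
  k=1: a=3, p=58, q=3
  k=2: a=3, p=193, q=10

193/10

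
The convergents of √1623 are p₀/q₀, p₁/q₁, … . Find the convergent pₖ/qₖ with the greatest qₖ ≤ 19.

282/7

√1623 = [40; 3, 2, 26, 2, 3, 80, …] (period length 6).
Convergents:
  p_0/q_0 = 40/1
  p_1/q_1 = 121/3
  p_2/q_2 = 282/7
  p_3/q_3 = 7453/185
q_2 = 7 ≤ 19 < 185 = q_3, so the answer is 282/7.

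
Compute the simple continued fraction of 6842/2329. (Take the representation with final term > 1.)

6842 = 2*2329 + 2184
2329 = 1*2184 + 145
2184 = 15*145 + 9
145 = 16*9 + 1
9 = 9*1 + 0  (stop)
So 6842/2329 = [2; 1, 15, 16, 9].

[2; 1, 15, 16, 9]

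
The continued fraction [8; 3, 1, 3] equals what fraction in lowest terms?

124/15

Using pₖ = aₖpₖ₋₁ + pₖ₋₂ and qₖ = aₖqₖ₋₁ + qₖ₋₂:
  k=0: a=8, p=8, q=1
  k=1: a=3, p=25, q=3
  k=2: a=1, p=33, q=4
  k=3: a=3, p=124, q=15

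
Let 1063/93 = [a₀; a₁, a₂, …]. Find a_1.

2

1063 = 11·93 + 40   →  a_0 = 11
93 = 2·40 + 13   →  a_1 = 2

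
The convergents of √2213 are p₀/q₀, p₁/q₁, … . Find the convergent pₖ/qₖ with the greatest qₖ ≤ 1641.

51982/1105

√2213 = [47; 23, 1, 1, 23, 94, …] (period length 5).
Convergents:
  p_0/q_0 = 47/1
  p_1/q_1 = 1082/23
  p_2/q_2 = 1129/24
  p_3/q_3 = 2211/47
  p_4/q_4 = 51982/1105
  p_5/q_5 = 4888519/103917
q_4 = 1105 ≤ 1641 < 103917 = q_5, so the answer is 51982/1105.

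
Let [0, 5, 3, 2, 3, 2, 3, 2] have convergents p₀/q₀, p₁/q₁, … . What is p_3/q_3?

7/37

Using pₖ = aₖpₖ₋₁ + pₖ₋₂, qₖ = aₖqₖ₋₁ + qₖ₋₂ (with p₋₁=1, p₋₂=0, q₋₁=0, q₋₂=1):
  k=0: a=0, p=0, q=1
  k=1: a=5, p=1, q=5
  k=2: a=3, p=3, q=16
  k=3: a=2, p=7, q=37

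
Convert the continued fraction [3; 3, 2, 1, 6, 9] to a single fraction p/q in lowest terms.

2022/613

Fold from the inside: start with 9/1.
  6 + 1/9 = 55/9
  1 + 9/55 = 64/55
  2 + 55/64 = 183/64
  3 + 64/183 = 613/183
  3 + 183/613 = 2022/613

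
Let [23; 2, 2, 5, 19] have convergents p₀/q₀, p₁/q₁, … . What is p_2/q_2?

Using pₖ = aₖpₖ₋₁ + pₖ₋₂, qₖ = aₖqₖ₋₁ + qₖ₋₂ (with p₋₁=1, p₋₂=0, q₋₁=0, q₋₂=1):
  k=0: a=23, p=23, q=1
  k=1: a=2, p=47, q=2
  k=2: a=2, p=117, q=5

117/5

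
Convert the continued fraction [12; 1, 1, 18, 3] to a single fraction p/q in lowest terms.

Using pₖ = aₖpₖ₋₁ + pₖ₋₂ and qₖ = aₖqₖ₋₁ + qₖ₋₂:
  k=0: a=12, p=12, q=1
  k=1: a=1, p=13, q=1
  k=2: a=1, p=25, q=2
  k=3: a=18, p=463, q=37
  k=4: a=3, p=1414, q=113

1414/113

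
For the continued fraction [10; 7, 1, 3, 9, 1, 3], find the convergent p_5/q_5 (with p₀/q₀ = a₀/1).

Using pₖ = aₖpₖ₋₁ + pₖ₋₂, qₖ = aₖqₖ₋₁ + qₖ₋₂ (with p₋₁=1, p₋₂=0, q₋₁=0, q₋₂=1):
  k=0: a=10, p=10, q=1
  k=1: a=7, p=71, q=7
  k=2: a=1, p=81, q=8
  k=3: a=3, p=314, q=31
  k=4: a=9, p=2907, q=287
  k=5: a=1, p=3221, q=318

3221/318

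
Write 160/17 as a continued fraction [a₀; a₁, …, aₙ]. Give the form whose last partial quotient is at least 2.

160 = 9×17 + 7
17 = 2×7 + 3
7 = 2×3 + 1
3 = 3×1 + 0  (stop)
So 160/17 = [9; 2, 2, 3].

[9; 2, 2, 3]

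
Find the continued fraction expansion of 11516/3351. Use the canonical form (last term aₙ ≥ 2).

11516 = 3*3351 + 1463
3351 = 2*1463 + 425
1463 = 3*425 + 188
425 = 2*188 + 49
188 = 3*49 + 41
49 = 1*41 + 8
41 = 5*8 + 1
8 = 8*1 + 0  (stop)
So 11516/3351 = [3; 2, 3, 2, 3, 1, 5, 8].

[3; 2, 3, 2, 3, 1, 5, 8]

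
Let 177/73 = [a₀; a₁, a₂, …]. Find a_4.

4

177 = 2·73 + 31   →  a_0 = 2
73 = 2·31 + 11   →  a_1 = 2
31 = 2·11 + 9   →  a_2 = 2
11 = 1·9 + 2   →  a_3 = 1
9 = 4·2 + 1   →  a_4 = 4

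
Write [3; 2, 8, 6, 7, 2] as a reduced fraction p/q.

5533/1594

Using pₖ = aₖpₖ₋₁ + pₖ₋₂ and qₖ = aₖqₖ₋₁ + qₖ₋₂:
  k=0: a=3, p=3, q=1
  k=1: a=2, p=7, q=2
  k=2: a=8, p=59, q=17
  k=3: a=6, p=361, q=104
  k=4: a=7, p=2586, q=745
  k=5: a=2, p=5533, q=1594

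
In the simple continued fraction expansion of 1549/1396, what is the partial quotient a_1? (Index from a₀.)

9

1549 = 1·1396 + 153   →  a_0 = 1
1396 = 9·153 + 19   →  a_1 = 9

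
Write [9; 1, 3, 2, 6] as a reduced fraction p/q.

567/58

Using pₖ = aₖpₖ₋₁ + pₖ₋₂ and qₖ = aₖqₖ₋₁ + qₖ₋₂:
  k=0: a=9, p=9, q=1
  k=1: a=1, p=10, q=1
  k=2: a=3, p=39, q=4
  k=3: a=2, p=88, q=9
  k=4: a=6, p=567, q=58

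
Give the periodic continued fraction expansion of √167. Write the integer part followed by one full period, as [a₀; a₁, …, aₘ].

a₀ = ⌊√167⌋ = 12.
With m₀=0, d₀=1 and mₖ₊₁ = dₖaₖ − mₖ, dₖ₊₁ = (n − mₖ₊₁²)/dₖ, aₖ₊₁ = ⌊(a₀+mₖ₊₁)/dₖ₊₁⌋:
  k=1: m=12, d=23, a=1
  k=2: m=11, d=2, a=11
  k=3: m=11, d=23, a=1
  k=4: m=12, d=1, a=24
d=1 and a=2a₀=24 at k=4, so the next step gives (m, d) = (12, 23) again — its k=1 value — and the period has length 4.

[12; 1, 11, 1, 24]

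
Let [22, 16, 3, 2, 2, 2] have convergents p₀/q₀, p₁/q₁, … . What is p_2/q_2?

Using pₖ = aₖpₖ₋₁ + pₖ₋₂, qₖ = aₖqₖ₋₁ + qₖ₋₂ (with p₋₁=1, p₋₂=0, q₋₁=0, q₋₂=1):
  k=0: a=22, p=22, q=1
  k=1: a=16, p=353, q=16
  k=2: a=3, p=1081, q=49

1081/49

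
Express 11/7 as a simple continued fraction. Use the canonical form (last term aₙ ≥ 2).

[1; 1, 1, 3]

11 = 1·7 + 4
7 = 1·4 + 3
4 = 1·3 + 1
3 = 3·1 + 0  (stop)
So 11/7 = [1; 1, 1, 3].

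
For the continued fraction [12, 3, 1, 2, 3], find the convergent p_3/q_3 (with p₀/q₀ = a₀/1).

135/11

Using pₖ = aₖpₖ₋₁ + pₖ₋₂, qₖ = aₖqₖ₋₁ + qₖ₋₂ (with p₋₁=1, p₋₂=0, q₋₁=0, q₋₂=1):
  k=0: a=12, p=12, q=1
  k=1: a=3, p=37, q=3
  k=2: a=1, p=49, q=4
  k=3: a=2, p=135, q=11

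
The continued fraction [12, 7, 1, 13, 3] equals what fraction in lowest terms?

4135/341

Using pₖ = aₖpₖ₋₁ + pₖ₋₂ and qₖ = aₖqₖ₋₁ + qₖ₋₂:
  k=0: a=12, p=12, q=1
  k=1: a=7, p=85, q=7
  k=2: a=1, p=97, q=8
  k=3: a=13, p=1346, q=111
  k=4: a=3, p=4135, q=341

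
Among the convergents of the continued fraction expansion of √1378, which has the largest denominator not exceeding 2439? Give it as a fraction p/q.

√1378 = [37; 8, 4, 4, 8, 74, …] (period length 5).
Convergents:
  p_0/q_0 = 37/1
  p_1/q_1 = 297/8
  p_2/q_2 = 1225/33
  p_3/q_3 = 5197/140
  p_4/q_4 = 42801/1153
  p_5/q_5 = 3172471/85462
q_4 = 1153 ≤ 2439 < 85462 = q_5, so the answer is 42801/1153.

42801/1153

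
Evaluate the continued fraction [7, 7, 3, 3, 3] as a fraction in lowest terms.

Fold from the inside: start with 3/1.
  3 + 1/3 = 10/3
  3 + 3/10 = 33/10
  7 + 10/33 = 241/33
  7 + 33/241 = 1720/241

1720/241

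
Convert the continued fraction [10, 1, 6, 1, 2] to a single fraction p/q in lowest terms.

250/23

Using pₖ = aₖpₖ₋₁ + pₖ₋₂ and qₖ = aₖqₖ₋₁ + qₖ₋₂:
  k=0: a=10, p=10, q=1
  k=1: a=1, p=11, q=1
  k=2: a=6, p=76, q=7
  k=3: a=1, p=87, q=8
  k=4: a=2, p=250, q=23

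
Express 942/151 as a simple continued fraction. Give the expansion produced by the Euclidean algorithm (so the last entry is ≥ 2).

942 = 6×151 + 36
151 = 4×36 + 7
36 = 5×7 + 1
7 = 7×1 + 0  (stop)
So 942/151 = [6; 4, 5, 7].

[6; 4, 5, 7]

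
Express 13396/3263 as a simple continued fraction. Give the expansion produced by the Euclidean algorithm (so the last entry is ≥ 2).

[4; 9, 2, 16, 1, 2, 3]

13396 = 4*3263 + 344
3263 = 9*344 + 167
344 = 2*167 + 10
167 = 16*10 + 7
10 = 1*7 + 3
7 = 2*3 + 1
3 = 3*1 + 0  (stop)
So 13396/3263 = [4; 9, 2, 16, 1, 2, 3].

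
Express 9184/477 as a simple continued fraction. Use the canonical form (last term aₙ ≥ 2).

9184 = 19×477 + 121
477 = 3×121 + 114
121 = 1×114 + 7
114 = 16×7 + 2
7 = 3×2 + 1
2 = 2×1 + 0  (stop)
So 9184/477 = [19; 3, 1, 16, 3, 2].

[19; 3, 1, 16, 3, 2]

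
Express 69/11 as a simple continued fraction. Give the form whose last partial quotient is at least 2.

69 = 6·11 + 3
11 = 3·3 + 2
3 = 1·2 + 1
2 = 2·1 + 0  (stop)
So 69/11 = [6; 3, 1, 2].

[6; 3, 1, 2]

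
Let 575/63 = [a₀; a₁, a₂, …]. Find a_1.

7

575 = 9·63 + 8   →  a_0 = 9
63 = 7·8 + 7   →  a_1 = 7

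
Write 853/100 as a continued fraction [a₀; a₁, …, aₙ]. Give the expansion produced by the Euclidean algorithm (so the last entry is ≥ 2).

[8; 1, 1, 7, 1, 5]

853 = 8·100 + 53
100 = 1·53 + 47
53 = 1·47 + 6
47 = 7·6 + 5
6 = 1·5 + 1
5 = 5·1 + 0  (stop)
So 853/100 = [8; 1, 1, 7, 1, 5].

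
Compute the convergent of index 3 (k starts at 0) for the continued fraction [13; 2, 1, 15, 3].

Using pₖ = aₖpₖ₋₁ + pₖ₋₂, qₖ = aₖqₖ₋₁ + qₖ₋₂ (with p₋₁=1, p₋₂=0, q₋₁=0, q₋₂=1):
  k=0: a=13, p=13, q=1
  k=1: a=2, p=27, q=2
  k=2: a=1, p=40, q=3
  k=3: a=15, p=627, q=47

627/47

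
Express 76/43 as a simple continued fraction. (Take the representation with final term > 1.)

76 = 1×43 + 33
43 = 1×33 + 10
33 = 3×10 + 3
10 = 3×3 + 1
3 = 3×1 + 0  (stop)
So 76/43 = [1; 1, 3, 3, 3].

[1; 1, 3, 3, 3]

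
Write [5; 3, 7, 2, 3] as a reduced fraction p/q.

Using pₖ = aₖpₖ₋₁ + pₖ₋₂ and qₖ = aₖqₖ₋₁ + qₖ₋₂:
  k=0: a=5, p=5, q=1
  k=1: a=3, p=16, q=3
  k=2: a=7, p=117, q=22
  k=3: a=2, p=250, q=47
  k=4: a=3, p=867, q=163

867/163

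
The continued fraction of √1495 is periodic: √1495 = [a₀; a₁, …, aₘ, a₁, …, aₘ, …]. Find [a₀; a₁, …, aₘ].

[38; 1, 1, 1, 76]

a₀ = ⌊√1495⌋ = 38.
With m₀=0, d₀=1 and mₖ₊₁ = dₖaₖ − mₖ, dₖ₊₁ = (n − mₖ₊₁²)/dₖ, aₖ₊₁ = ⌊(a₀+mₖ₊₁)/dₖ₊₁⌋:
  k=1: m=38, d=51, a=1
  k=2: m=13, d=26, a=1
  k=3: m=13, d=51, a=1
  k=4: m=38, d=1, a=76
d=1 and a=2a₀=76 at k=4, so the next step gives (m, d) = (38, 51) again — its k=1 value — and the period has length 4.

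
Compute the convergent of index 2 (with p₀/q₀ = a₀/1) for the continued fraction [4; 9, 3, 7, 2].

Using pₖ = aₖpₖ₋₁ + pₖ₋₂, qₖ = aₖqₖ₋₁ + qₖ₋₂ (with p₋₁=1, p₋₂=0, q₋₁=0, q₋₂=1):
  k=0: a=4, p=4, q=1
  k=1: a=9, p=37, q=9
  k=2: a=3, p=115, q=28

115/28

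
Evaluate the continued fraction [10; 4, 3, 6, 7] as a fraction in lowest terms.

Using pₖ = aₖpₖ₋₁ + pₖ₋₂ and qₖ = aₖqₖ₋₁ + qₖ₋₂:
  k=0: a=10, p=10, q=1
  k=1: a=4, p=41, q=4
  k=2: a=3, p=133, q=13
  k=3: a=6, p=839, q=82
  k=4: a=7, p=6006, q=587

6006/587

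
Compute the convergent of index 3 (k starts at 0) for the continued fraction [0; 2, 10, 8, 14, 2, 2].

Using pₖ = aₖpₖ₋₁ + pₖ₋₂, qₖ = aₖqₖ₋₁ + qₖ₋₂ (with p₋₁=1, p₋₂=0, q₋₁=0, q₋₂=1):
  k=0: a=0, p=0, q=1
  k=1: a=2, p=1, q=2
  k=2: a=10, p=10, q=21
  k=3: a=8, p=81, q=170

81/170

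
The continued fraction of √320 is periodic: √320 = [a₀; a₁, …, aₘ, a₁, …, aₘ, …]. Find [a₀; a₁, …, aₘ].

a₀ = ⌊√320⌋ = 17.
With m₀=0, d₀=1 and mₖ₊₁ = dₖaₖ − mₖ, dₖ₊₁ = (n − mₖ₊₁²)/dₖ, aₖ₊₁ = ⌊(a₀+mₖ₊₁)/dₖ₊₁⌋:
  k=1: m=17, d=31, a=1
  k=2: m=14, d=4, a=7
  k=3: m=14, d=31, a=1
  k=4: m=17, d=1, a=34
d=1 and a=2a₀=34 at k=4, so the next step gives (m, d) = (17, 31) again — its k=1 value — and the period has length 4.

[17; 1, 7, 1, 34]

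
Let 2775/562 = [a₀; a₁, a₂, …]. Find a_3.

2775 = 4·562 + 527   →  a_0 = 4
562 = 1·527 + 35   →  a_1 = 1
527 = 15·35 + 2   →  a_2 = 15
35 = 17·2 + 1   →  a_3 = 17

17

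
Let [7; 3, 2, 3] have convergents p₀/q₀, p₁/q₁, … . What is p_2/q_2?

Using pₖ = aₖpₖ₋₁ + pₖ₋₂, qₖ = aₖqₖ₋₁ + qₖ₋₂ (with p₋₁=1, p₋₂=0, q₋₁=0, q₋₂=1):
  k=0: a=7, p=7, q=1
  k=1: a=3, p=22, q=3
  k=2: a=2, p=51, q=7

51/7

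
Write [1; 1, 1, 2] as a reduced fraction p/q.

Using pₖ = aₖpₖ₋₁ + pₖ₋₂ and qₖ = aₖqₖ₋₁ + qₖ₋₂:
  k=0: a=1, p=1, q=1
  k=1: a=1, p=2, q=1
  k=2: a=1, p=3, q=2
  k=3: a=2, p=8, q=5

8/5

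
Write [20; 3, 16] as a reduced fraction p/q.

996/49

Using pₖ = aₖpₖ₋₁ + pₖ₋₂ and qₖ = aₖqₖ₋₁ + qₖ₋₂:
  k=0: a=20, p=20, q=1
  k=1: a=3, p=61, q=3
  k=2: a=16, p=996, q=49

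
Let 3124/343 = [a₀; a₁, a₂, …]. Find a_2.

3124 = 9·343 + 37   →  a_0 = 9
343 = 9·37 + 10   →  a_1 = 9
37 = 3·10 + 7   →  a_2 = 3

3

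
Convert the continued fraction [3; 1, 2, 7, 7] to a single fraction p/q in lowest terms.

578/157

Fold from the inside: start with 7/1.
  7 + 1/7 = 50/7
  2 + 7/50 = 107/50
  1 + 50/107 = 157/107
  3 + 107/157 = 578/157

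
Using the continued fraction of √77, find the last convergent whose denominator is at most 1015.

6239/711

√77 = [8; 1, 3, 2, 3, 1, 16, …] (period length 6).
Convergents:
  p_0/q_0 = 8/1
  p_1/q_1 = 9/1
  p_2/q_2 = 35/4
  p_3/q_3 = 79/9
  p_4/q_4 = 272/31
  p_5/q_5 = 351/40
  p_6/q_6 = 5888/671
  p_7/q_7 = 6239/711
  p_8/q_8 = 24605/2804
q_7 = 711 ≤ 1015 < 2804 = q_8, so the answer is 6239/711.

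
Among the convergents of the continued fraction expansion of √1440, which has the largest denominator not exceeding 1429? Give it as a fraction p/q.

54037/1424

√1440 = [37; 1, 17, 1, 74, …] (period length 4).
Convergents:
  p_0/q_0 = 37/1
  p_1/q_1 = 38/1
  p_2/q_2 = 683/18
  p_3/q_3 = 721/19
  p_4/q_4 = 54037/1424
  p_5/q_5 = 54758/1443
q_4 = 1424 ≤ 1429 < 1443 = q_5, so the answer is 54037/1424.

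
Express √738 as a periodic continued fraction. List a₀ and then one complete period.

[27; 6, 54]

a₀ = ⌊√738⌋ = 27.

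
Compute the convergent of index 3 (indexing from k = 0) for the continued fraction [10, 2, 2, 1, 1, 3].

73/7

Using pₖ = aₖpₖ₋₁ + pₖ₋₂, qₖ = aₖqₖ₋₁ + qₖ₋₂ (with p₋₁=1, p₋₂=0, q₋₁=0, q₋₂=1):
  k=0: a=10, p=10, q=1
  k=1: a=2, p=21, q=2
  k=2: a=2, p=52, q=5
  k=3: a=1, p=73, q=7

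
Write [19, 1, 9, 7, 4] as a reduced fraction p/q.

Fold from the inside: start with 4/1.
  7 + 1/4 = 29/4
  9 + 4/29 = 265/29
  1 + 29/265 = 294/265
  19 + 265/294 = 5851/294

5851/294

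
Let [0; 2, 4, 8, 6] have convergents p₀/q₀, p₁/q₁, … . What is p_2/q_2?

Using pₖ = aₖpₖ₋₁ + pₖ₋₂, qₖ = aₖqₖ₋₁ + qₖ₋₂ (with p₋₁=1, p₋₂=0, q₋₁=0, q₋₂=1):
  k=0: a=0, p=0, q=1
  k=1: a=2, p=1, q=2
  k=2: a=4, p=4, q=9

4/9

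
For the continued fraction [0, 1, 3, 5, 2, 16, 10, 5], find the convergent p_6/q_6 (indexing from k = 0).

5795/7616

Using pₖ = aₖpₖ₋₁ + pₖ₋₂, qₖ = aₖqₖ₋₁ + qₖ₋₂ (with p₋₁=1, p₋₂=0, q₋₁=0, q₋₂=1):
  k=0: a=0, p=0, q=1
  k=1: a=1, p=1, q=1
  k=2: a=3, p=3, q=4
  k=3: a=5, p=16, q=21
  k=4: a=2, p=35, q=46
  k=5: a=16, p=576, q=757
  k=6: a=10, p=5795, q=7616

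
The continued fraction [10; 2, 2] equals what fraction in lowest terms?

Fold from the inside: start with 2/1.
  2 + 1/2 = 5/2
  10 + 2/5 = 52/5

52/5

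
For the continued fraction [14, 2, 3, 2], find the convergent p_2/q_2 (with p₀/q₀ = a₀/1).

101/7

Using pₖ = aₖpₖ₋₁ + pₖ₋₂, qₖ = aₖqₖ₋₁ + qₖ₋₂ (with p₋₁=1, p₋₂=0, q₋₁=0, q₋₂=1):
  k=0: a=14, p=14, q=1
  k=1: a=2, p=29, q=2
  k=2: a=3, p=101, q=7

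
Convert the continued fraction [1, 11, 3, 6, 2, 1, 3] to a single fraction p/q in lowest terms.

2722/2501

Fold from the inside: start with 3/1.
  1 + 1/3 = 4/3
  2 + 3/4 = 11/4
  6 + 4/11 = 70/11
  3 + 11/70 = 221/70
  11 + 70/221 = 2501/221
  1 + 221/2501 = 2722/2501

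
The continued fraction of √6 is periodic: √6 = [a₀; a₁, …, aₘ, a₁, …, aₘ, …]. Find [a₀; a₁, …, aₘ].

[2; 2, 4]

a₀ = ⌊√6⌋ = 2.
With m₀=0, d₀=1 and mₖ₊₁ = dₖaₖ − mₖ, dₖ₊₁ = (n − mₖ₊₁²)/dₖ, aₖ₊₁ = ⌊(a₀+mₖ₊₁)/dₖ₊₁⌋:
  k=1: m=2, d=2, a=2
  k=2: m=2, d=1, a=4
d=1 and a=2a₀=4 at k=2, so the next step gives (m, d) = (2, 2) again — its k=1 value — and the period has length 2.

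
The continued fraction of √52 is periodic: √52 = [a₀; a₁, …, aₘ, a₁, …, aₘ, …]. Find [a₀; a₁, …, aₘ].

[7; 4, 1, 2, 1, 4, 14]

a₀ = ⌊√52⌋ = 7.
With m₀=0, d₀=1 and mₖ₊₁ = dₖaₖ − mₖ, dₖ₊₁ = (n − mₖ₊₁²)/dₖ, aₖ₊₁ = ⌊(a₀+mₖ₊₁)/dₖ₊₁⌋:
  k=1: m=7, d=3, a=4
  k=2: m=5, d=9, a=1
  k=3: m=4, d=4, a=2
  k=4: m=4, d=9, a=1
  k=5: m=5, d=3, a=4
  k=6: m=7, d=1, a=14
d=1 and a=2a₀=14 at k=6, so the next step gives (m, d) = (7, 3) again — its k=1 value — and the period has length 6.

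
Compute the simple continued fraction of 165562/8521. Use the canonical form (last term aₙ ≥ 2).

[19; 2, 3, 15, 3, 8, 3]

165562 = 19*8521 + 3663
8521 = 2*3663 + 1195
3663 = 3*1195 + 78
1195 = 15*78 + 25
78 = 3*25 + 3
25 = 8*3 + 1
3 = 3*1 + 0  (stop)
So 165562/8521 = [19; 2, 3, 15, 3, 8, 3].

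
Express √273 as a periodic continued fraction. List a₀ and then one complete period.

a₀ = ⌊√273⌋ = 16.
With m₀=0, d₀=1 and mₖ₊₁ = dₖaₖ − mₖ, dₖ₊₁ = (n − mₖ₊₁²)/dₖ, aₖ₊₁ = ⌊(a₀+mₖ₊₁)/dₖ₊₁⌋:
  k=1: m=16, d=17, a=1
  k=2: m=1, d=16, a=1
  k=3: m=15, d=3, a=10
  k=4: m=15, d=16, a=1
  k=5: m=1, d=17, a=1
  k=6: m=16, d=1, a=32
d=1 and a=2a₀=32 at k=6, so the next step gives (m, d) = (16, 17) again — its k=1 value — and the period has length 6.

[16; 1, 1, 10, 1, 1, 32]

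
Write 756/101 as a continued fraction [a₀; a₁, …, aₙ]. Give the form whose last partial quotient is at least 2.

756 = 7×101 + 49
101 = 2×49 + 3
49 = 16×3 + 1
3 = 3×1 + 0  (stop)
So 756/101 = [7; 2, 16, 3].

[7; 2, 16, 3]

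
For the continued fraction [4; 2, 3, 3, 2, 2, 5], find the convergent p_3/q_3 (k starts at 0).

Using pₖ = aₖpₖ₋₁ + pₖ₋₂, qₖ = aₖqₖ₋₁ + qₖ₋₂ (with p₋₁=1, p₋₂=0, q₋₁=0, q₋₂=1):
  k=0: a=4, p=4, q=1
  k=1: a=2, p=9, q=2
  k=2: a=3, p=31, q=7
  k=3: a=3, p=102, q=23

102/23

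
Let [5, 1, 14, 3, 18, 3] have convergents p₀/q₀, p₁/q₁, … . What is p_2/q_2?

Using pₖ = aₖpₖ₋₁ + pₖ₋₂, qₖ = aₖqₖ₋₁ + qₖ₋₂ (with p₋₁=1, p₋₂=0, q₋₁=0, q₋₂=1):
  k=0: a=5, p=5, q=1
  k=1: a=1, p=6, q=1
  k=2: a=14, p=89, q=15

89/15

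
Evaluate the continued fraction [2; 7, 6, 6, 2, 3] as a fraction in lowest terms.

Fold from the inside: start with 3/1.
  2 + 1/3 = 7/3
  6 + 3/7 = 45/7
  6 + 7/45 = 277/45
  7 + 45/277 = 1984/277
  2 + 277/1984 = 4245/1984

4245/1984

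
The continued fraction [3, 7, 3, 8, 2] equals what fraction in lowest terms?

1217/388

Using pₖ = aₖpₖ₋₁ + pₖ₋₂ and qₖ = aₖqₖ₋₁ + qₖ₋₂:
  k=0: a=3, p=3, q=1
  k=1: a=7, p=22, q=7
  k=2: a=3, p=69, q=22
  k=3: a=8, p=574, q=183
  k=4: a=2, p=1217, q=388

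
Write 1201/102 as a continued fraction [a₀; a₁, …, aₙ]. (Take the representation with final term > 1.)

1201 = 11×102 + 79
102 = 1×79 + 23
79 = 3×23 + 10
23 = 2×10 + 3
10 = 3×3 + 1
3 = 3×1 + 0  (stop)
So 1201/102 = [11; 1, 3, 2, 3, 3].

[11; 1, 3, 2, 3, 3]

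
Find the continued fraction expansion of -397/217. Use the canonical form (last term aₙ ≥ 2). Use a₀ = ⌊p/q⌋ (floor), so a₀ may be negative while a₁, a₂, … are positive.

[-2; 5, 1, 6, 2, 2]

-397 = -2×217 + 37
217 = 5×37 + 32
37 = 1×32 + 5
32 = 6×5 + 2
5 = 2×2 + 1
2 = 2×1 + 0  (stop)
So -397/217 = [-2; 5, 1, 6, 2, 2].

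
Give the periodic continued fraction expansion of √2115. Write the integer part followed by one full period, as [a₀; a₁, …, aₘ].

[45; 1, 90]

a₀ = ⌊√2115⌋ = 45.
With m₀=0, d₀=1 and mₖ₊₁ = dₖaₖ − mₖ, dₖ₊₁ = (n − mₖ₊₁²)/dₖ, aₖ₊₁ = ⌊(a₀+mₖ₊₁)/dₖ₊₁⌋:
  k=1: m=45, d=90, a=1
  k=2: m=45, d=1, a=90
d=1 and a=2a₀=90 at k=2, so the next step gives (m, d) = (45, 90) again — its k=1 value — and the period has length 2.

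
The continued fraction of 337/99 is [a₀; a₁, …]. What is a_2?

2

337 = 3·99 + 40   →  a_0 = 3
99 = 2·40 + 19   →  a_1 = 2
40 = 2·19 + 2   →  a_2 = 2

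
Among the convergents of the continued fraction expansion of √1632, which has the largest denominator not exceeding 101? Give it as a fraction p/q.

3959/98

√1632 = [40; 2, 1, 1, 19, 1, 1, 2, 80, …] (period length 8).
Convergents:
  p_0/q_0 = 40/1
  p_1/q_1 = 81/2
  p_2/q_2 = 121/3
  p_3/q_3 = 202/5
  p_4/q_4 = 3959/98
  p_5/q_5 = 4161/103
q_4 = 98 ≤ 101 < 103 = q_5, so the answer is 3959/98.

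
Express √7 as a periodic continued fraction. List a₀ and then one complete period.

[2; 1, 1, 1, 4]

a₀ = ⌊√7⌋ = 2.
With m₀=0, d₀=1 and mₖ₊₁ = dₖaₖ − mₖ, dₖ₊₁ = (n − mₖ₊₁²)/dₖ, aₖ₊₁ = ⌊(a₀+mₖ₊₁)/dₖ₊₁⌋:
  k=1: m=2, d=3, a=1
  k=2: m=1, d=2, a=1
  k=3: m=1, d=3, a=1
  k=4: m=2, d=1, a=4
d=1 and a=2a₀=4 at k=4, so the next step gives (m, d) = (2, 3) again — its k=1 value — and the period has length 4.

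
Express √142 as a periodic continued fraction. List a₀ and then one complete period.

[11; 1, 10, 1, 22]

a₀ = ⌊√142⌋ = 11.
With m₀=0, d₀=1 and mₖ₊₁ = dₖaₖ − mₖ, dₖ₊₁ = (n − mₖ₊₁²)/dₖ, aₖ₊₁ = ⌊(a₀+mₖ₊₁)/dₖ₊₁⌋:
  k=1: m=11, d=21, a=1
  k=2: m=10, d=2, a=10
  k=3: m=10, d=21, a=1
  k=4: m=11, d=1, a=22
d=1 and a=2a₀=22 at k=4, so the next step gives (m, d) = (11, 21) again — its k=1 value — and the period has length 4.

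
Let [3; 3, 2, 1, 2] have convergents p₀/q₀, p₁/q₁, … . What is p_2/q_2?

Using pₖ = aₖpₖ₋₁ + pₖ₋₂, qₖ = aₖqₖ₋₁ + qₖ₋₂ (with p₋₁=1, p₋₂=0, q₋₁=0, q₋₂=1):
  k=0: a=3, p=3, q=1
  k=1: a=3, p=10, q=3
  k=2: a=2, p=23, q=7

23/7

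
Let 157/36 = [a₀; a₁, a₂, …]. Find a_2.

157 = 4·36 + 13   →  a_0 = 4
36 = 2·13 + 10   →  a_1 = 2
13 = 1·10 + 3   →  a_2 = 1

1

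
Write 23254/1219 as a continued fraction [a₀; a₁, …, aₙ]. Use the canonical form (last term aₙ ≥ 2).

[19; 13, 9, 3, 3]

23254 = 19*1219 + 93
1219 = 13*93 + 10
93 = 9*10 + 3
10 = 3*3 + 1
3 = 3*1 + 0  (stop)
So 23254/1219 = [19; 13, 9, 3, 3].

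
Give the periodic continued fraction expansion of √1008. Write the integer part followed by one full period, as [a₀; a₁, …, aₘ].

[31; 1, 2, 1, 62]

a₀ = ⌊√1008⌋ = 31.
With m₀=0, d₀=1 and mₖ₊₁ = dₖaₖ − mₖ, dₖ₊₁ = (n − mₖ₊₁²)/dₖ, aₖ₊₁ = ⌊(a₀+mₖ₊₁)/dₖ₊₁⌋:
  k=1: m=31, d=47, a=1
  k=2: m=16, d=16, a=2
  k=3: m=16, d=47, a=1
  k=4: m=31, d=1, a=62
d=1 and a=2a₀=62 at k=4, so the next step gives (m, d) = (31, 47) again — its k=1 value — and the period has length 4.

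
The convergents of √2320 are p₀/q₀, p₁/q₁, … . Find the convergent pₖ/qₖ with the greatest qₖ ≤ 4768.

√2320 = [48; 6, 96, …] (period length 2).
Convergents:
  p_0/q_0 = 48/1
  p_1/q_1 = 289/6
  p_2/q_2 = 27792/577
  p_3/q_3 = 167041/3468
  p_4/q_4 = 16063728/333505
q_3 = 3468 ≤ 4768 < 333505 = q_4, so the answer is 167041/3468.

167041/3468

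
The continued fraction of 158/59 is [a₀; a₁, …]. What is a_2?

158 = 2·59 + 40   →  a_0 = 2
59 = 1·40 + 19   →  a_1 = 1
40 = 2·19 + 2   →  a_2 = 2

2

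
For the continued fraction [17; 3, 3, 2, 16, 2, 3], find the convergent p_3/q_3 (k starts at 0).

Using pₖ = aₖpₖ₋₁ + pₖ₋₂, qₖ = aₖqₖ₋₁ + qₖ₋₂ (with p₋₁=1, p₋₂=0, q₋₁=0, q₋₂=1):
  k=0: a=17, p=17, q=1
  k=1: a=3, p=52, q=3
  k=2: a=3, p=173, q=10
  k=3: a=2, p=398, q=23

398/23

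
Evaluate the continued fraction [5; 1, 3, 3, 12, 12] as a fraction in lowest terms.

Using pₖ = aₖpₖ₋₁ + pₖ₋₂ and qₖ = aₖqₖ₋₁ + qₖ₋₂:
  k=0: a=5, p=5, q=1
  k=1: a=1, p=6, q=1
  k=2: a=3, p=23, q=4
  k=3: a=3, p=75, q=13
  k=4: a=12, p=923, q=160
  k=5: a=12, p=11151, q=1933

11151/1933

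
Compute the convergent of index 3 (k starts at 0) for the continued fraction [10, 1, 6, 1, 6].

Using pₖ = aₖpₖ₋₁ + pₖ₋₂, qₖ = aₖqₖ₋₁ + qₖ₋₂ (with p₋₁=1, p₋₂=0, q₋₁=0, q₋₂=1):
  k=0: a=10, p=10, q=1
  k=1: a=1, p=11, q=1
  k=2: a=6, p=76, q=7
  k=3: a=1, p=87, q=8

87/8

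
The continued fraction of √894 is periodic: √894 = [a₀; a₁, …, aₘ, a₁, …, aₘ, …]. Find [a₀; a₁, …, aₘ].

a₀ = ⌊√894⌋ = 29.
With m₀=0, d₀=1 and mₖ₊₁ = dₖaₖ − mₖ, dₖ₊₁ = (n − mₖ₊₁²)/dₖ, aₖ₊₁ = ⌊(a₀+mₖ₊₁)/dₖ₊₁⌋:
  k=1: m=29, d=53, a=1
  k=2: m=24, d=6, a=8
  k=3: m=24, d=53, a=1
  k=4: m=29, d=1, a=58
d=1 and a=2a₀=58 at k=4, so the next step gives (m, d) = (29, 53) again — its k=1 value — and the period has length 4.

[29; 1, 8, 1, 58]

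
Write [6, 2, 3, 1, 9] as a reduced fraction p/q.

Using pₖ = aₖpₖ₋₁ + pₖ₋₂ and qₖ = aₖqₖ₋₁ + qₖ₋₂:
  k=0: a=6, p=6, q=1
  k=1: a=2, p=13, q=2
  k=2: a=3, p=45, q=7
  k=3: a=1, p=58, q=9
  k=4: a=9, p=567, q=88

567/88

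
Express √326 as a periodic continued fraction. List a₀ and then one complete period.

[18; 18, 36]

a₀ = ⌊√326⌋ = 18.
With m₀=0, d₀=1 and mₖ₊₁ = dₖaₖ − mₖ, dₖ₊₁ = (n − mₖ₊₁²)/dₖ, aₖ₊₁ = ⌊(a₀+mₖ₊₁)/dₖ₊₁⌋:
  k=1: m=18, d=2, a=18
  k=2: m=18, d=1, a=36
d=1 and a=2a₀=36 at k=2, so the next step gives (m, d) = (18, 2) again — its k=1 value — and the period has length 2.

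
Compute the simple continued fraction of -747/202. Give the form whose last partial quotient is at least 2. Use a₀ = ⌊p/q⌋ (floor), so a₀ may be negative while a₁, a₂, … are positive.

[-4; 3, 3, 4, 1, 3]

-747 = -4*202 + 61
202 = 3*61 + 19
61 = 3*19 + 4
19 = 4*4 + 3
4 = 1*3 + 1
3 = 3*1 + 0  (stop)
So -747/202 = [-4; 3, 3, 4, 1, 3].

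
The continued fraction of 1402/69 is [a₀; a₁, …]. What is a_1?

1402 = 20·69 + 22   →  a_0 = 20
69 = 3·22 + 3   →  a_1 = 3

3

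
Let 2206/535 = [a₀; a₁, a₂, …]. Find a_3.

2206 = 4·535 + 66   →  a_0 = 4
535 = 8·66 + 7   →  a_1 = 8
66 = 9·7 + 3   →  a_2 = 9
7 = 2·3 + 1   →  a_3 = 2

2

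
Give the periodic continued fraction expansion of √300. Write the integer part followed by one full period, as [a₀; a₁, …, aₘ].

[17; 3, 8, 3, 34]

a₀ = ⌊√300⌋ = 17.
With m₀=0, d₀=1 and mₖ₊₁ = dₖaₖ − mₖ, dₖ₊₁ = (n − mₖ₊₁²)/dₖ, aₖ₊₁ = ⌊(a₀+mₖ₊₁)/dₖ₊₁⌋:
  k=1: m=17, d=11, a=3
  k=2: m=16, d=4, a=8
  k=3: m=16, d=11, a=3
  k=4: m=17, d=1, a=34
d=1 and a=2a₀=34 at k=4, so the next step gives (m, d) = (17, 11) again — its k=1 value — and the period has length 4.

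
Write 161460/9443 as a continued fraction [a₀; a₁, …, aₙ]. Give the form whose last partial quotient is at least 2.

161460 = 17*9443 + 929
9443 = 10*929 + 153
929 = 6*153 + 11
153 = 13*11 + 10
11 = 1*10 + 1
10 = 10*1 + 0  (stop)
So 161460/9443 = [17; 10, 6, 13, 1, 10].

[17; 10, 6, 13, 1, 10]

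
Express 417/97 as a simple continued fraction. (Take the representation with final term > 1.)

[4; 3, 2, 1, 9]

417 = 4·97 + 29
97 = 3·29 + 10
29 = 2·10 + 9
10 = 1·9 + 1
9 = 9·1 + 0  (stop)
So 417/97 = [4; 3, 2, 1, 9].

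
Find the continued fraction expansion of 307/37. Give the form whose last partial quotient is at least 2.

307 = 8*37 + 11
37 = 3*11 + 4
11 = 2*4 + 3
4 = 1*3 + 1
3 = 3*1 + 0  (stop)
So 307/37 = [8; 3, 2, 1, 3].

[8; 3, 2, 1, 3]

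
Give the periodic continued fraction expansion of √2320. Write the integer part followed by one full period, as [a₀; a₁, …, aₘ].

a₀ = ⌊√2320⌋ = 48.
With m₀=0, d₀=1 and mₖ₊₁ = dₖaₖ − mₖ, dₖ₊₁ = (n − mₖ₊₁²)/dₖ, aₖ₊₁ = ⌊(a₀+mₖ₊₁)/dₖ₊₁⌋:
  k=1: m=48, d=16, a=6
  k=2: m=48, d=1, a=96
d=1 and a=2a₀=96 at k=2, so the next step gives (m, d) = (48, 16) again — its k=1 value — and the period has length 2.

[48; 6, 96]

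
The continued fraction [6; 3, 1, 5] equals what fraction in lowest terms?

Fold from the inside: start with 5/1.
  1 + 1/5 = 6/5
  3 + 5/6 = 23/6
  6 + 6/23 = 144/23

144/23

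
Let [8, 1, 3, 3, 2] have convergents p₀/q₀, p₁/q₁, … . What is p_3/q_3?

114/13

Using pₖ = aₖpₖ₋₁ + pₖ₋₂, qₖ = aₖqₖ₋₁ + qₖ₋₂ (with p₋₁=1, p₋₂=0, q₋₁=0, q₋₂=1):
  k=0: a=8, p=8, q=1
  k=1: a=1, p=9, q=1
  k=2: a=3, p=35, q=4
  k=3: a=3, p=114, q=13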